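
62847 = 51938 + 10909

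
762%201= 159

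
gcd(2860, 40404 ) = 52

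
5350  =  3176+2174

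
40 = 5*8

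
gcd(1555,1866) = 311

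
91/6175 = 7/475 = 0.01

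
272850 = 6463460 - 6190610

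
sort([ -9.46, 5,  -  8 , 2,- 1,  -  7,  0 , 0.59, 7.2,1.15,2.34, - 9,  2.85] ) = [ - 9.46,-9, - 8, - 7, - 1, 0,  0.59,1.15, 2, 2.34,2.85, 5 , 7.2] 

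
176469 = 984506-808037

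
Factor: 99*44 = 2^2*3^2*11^2=4356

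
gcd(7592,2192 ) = 8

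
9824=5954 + 3870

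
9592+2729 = 12321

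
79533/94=79533/94 = 846.10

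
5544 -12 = 5532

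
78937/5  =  15787 + 2/5 = 15787.40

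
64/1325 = 64/1325=0.05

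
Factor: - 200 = -2^3 * 5^2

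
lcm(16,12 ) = 48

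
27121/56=484 + 17/56 = 484.30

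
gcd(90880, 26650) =10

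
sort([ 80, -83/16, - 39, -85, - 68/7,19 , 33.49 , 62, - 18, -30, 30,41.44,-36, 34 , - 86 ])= [-86, - 85,  -  39, - 36, - 30,-18,- 68/7, - 83/16,19, 30,33.49, 34,41.44,62, 80]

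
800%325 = 150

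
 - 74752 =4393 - 79145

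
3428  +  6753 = 10181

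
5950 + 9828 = 15778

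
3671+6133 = 9804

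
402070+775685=1177755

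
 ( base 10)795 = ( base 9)1073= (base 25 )16k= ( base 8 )1433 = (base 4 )30123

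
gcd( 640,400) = 80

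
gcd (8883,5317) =1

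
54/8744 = 27/4372 = 0.01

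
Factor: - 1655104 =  -2^6*11^1*2351^1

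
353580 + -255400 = 98180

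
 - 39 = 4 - 43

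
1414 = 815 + 599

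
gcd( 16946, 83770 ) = 2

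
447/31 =447/31 = 14.42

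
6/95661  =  2/31887 = 0.00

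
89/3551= 89/3551= 0.03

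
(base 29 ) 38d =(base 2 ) 101011010000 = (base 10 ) 2768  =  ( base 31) 2R9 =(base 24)4j8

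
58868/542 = 108+166/271 = 108.61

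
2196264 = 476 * 4614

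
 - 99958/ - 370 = 49979/185 = 270.16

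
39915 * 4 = 159660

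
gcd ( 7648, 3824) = 3824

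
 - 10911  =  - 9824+-1087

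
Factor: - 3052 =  - 2^2*7^1*109^1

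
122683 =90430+32253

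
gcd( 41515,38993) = 1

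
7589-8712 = -1123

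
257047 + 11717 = 268764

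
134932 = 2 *67466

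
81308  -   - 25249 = 106557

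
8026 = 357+7669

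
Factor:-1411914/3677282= - 100851/262663 = -3^1*31^( - 1)*37^( - 1 )*229^ (-1)*33617^1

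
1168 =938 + 230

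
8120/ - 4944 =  - 2 + 221/618=-1.64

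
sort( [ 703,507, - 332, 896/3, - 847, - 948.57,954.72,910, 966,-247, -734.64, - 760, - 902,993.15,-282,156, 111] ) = [  -  948.57,  -  902, - 847, - 760,-734.64,  -  332, - 282,-247,111  ,  156, 896/3,507,703,910,954.72,966,993.15] 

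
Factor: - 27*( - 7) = 3^3*7^1 = 189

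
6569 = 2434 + 4135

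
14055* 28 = 393540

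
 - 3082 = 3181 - 6263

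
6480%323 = 20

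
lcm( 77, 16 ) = 1232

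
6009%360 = 249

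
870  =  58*15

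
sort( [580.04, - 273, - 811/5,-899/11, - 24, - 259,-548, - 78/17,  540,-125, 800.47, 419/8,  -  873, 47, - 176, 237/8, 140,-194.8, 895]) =[- 873, - 548,-273, - 259, - 194.8,-176,- 811/5 , - 125,-899/11, - 24, - 78/17, 237/8, 47, 419/8 , 140, 540,580.04,800.47,895 ] 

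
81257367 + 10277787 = 91535154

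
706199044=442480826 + 263718218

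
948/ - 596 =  - 237/149 = - 1.59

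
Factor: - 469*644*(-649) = 196021364 = 2^2 * 7^2*11^1*23^1 *59^1*67^1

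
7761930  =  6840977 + 920953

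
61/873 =61/873= 0.07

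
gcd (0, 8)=8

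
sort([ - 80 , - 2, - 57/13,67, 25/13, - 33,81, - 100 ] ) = [  -  100, - 80, - 33, - 57/13,- 2, 25/13 , 67, 81 ] 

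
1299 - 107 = 1192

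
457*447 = 204279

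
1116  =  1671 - 555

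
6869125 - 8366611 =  - 1497486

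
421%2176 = 421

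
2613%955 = 703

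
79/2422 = 79/2422 = 0.03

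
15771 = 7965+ 7806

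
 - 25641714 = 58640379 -84282093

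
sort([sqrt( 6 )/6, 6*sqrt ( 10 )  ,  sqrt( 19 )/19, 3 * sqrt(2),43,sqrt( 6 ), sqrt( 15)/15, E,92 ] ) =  [ sqrt( 19 ) /19,sqrt( 15 )/15,sqrt( 6 )/6,sqrt(6 ),E,3*sqrt( 2), 6*sqrt( 10),43,92] 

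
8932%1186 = 630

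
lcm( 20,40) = 40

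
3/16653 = 1/5551 = 0.00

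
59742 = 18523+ 41219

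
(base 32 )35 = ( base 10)101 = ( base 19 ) 56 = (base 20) 51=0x65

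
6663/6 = 2221/2 = 1110.50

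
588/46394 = 294/23197=0.01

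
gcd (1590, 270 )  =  30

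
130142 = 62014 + 68128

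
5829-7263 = -1434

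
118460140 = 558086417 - 439626277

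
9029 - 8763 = 266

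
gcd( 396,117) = 9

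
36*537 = 19332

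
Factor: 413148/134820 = 34429/11235  =  3^(  -  1 )*5^( -1 )*7^( - 1) * 107^( - 1 )*34429^1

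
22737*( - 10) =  - 227370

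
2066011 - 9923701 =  - 7857690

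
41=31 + 10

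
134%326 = 134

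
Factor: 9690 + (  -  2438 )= 7252 = 2^2 * 7^2*37^1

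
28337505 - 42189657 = -13852152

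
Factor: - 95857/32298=-2^ ( - 1 ) * 3^( - 1) * 7^( - 1)*769^( - 1 )*95857^1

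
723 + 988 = 1711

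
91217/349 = 91217/349 = 261.37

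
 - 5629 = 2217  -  7846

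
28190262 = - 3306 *( - 8527)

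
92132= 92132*1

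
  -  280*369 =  - 103320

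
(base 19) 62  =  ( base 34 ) 3e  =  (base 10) 116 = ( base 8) 164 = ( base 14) 84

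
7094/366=3547/183 = 19.38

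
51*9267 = 472617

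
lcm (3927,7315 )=373065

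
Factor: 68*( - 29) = -2^2 * 17^1 * 29^1 = -  1972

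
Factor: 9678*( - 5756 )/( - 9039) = 2^3 *23^( - 1 )*131^( - 1)*1439^1*1613^1 = 18568856/3013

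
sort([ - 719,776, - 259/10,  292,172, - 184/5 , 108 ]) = [ - 719 , - 184/5,-259/10, 108 , 172, 292,776]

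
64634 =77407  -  12773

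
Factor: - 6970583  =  -401^1 * 17383^1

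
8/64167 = 8/64167 = 0.00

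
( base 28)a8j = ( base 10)8083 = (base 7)32365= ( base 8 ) 17623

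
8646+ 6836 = 15482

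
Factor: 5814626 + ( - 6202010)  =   - 2^3 * 3^1*16141^1 = - 387384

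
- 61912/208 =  - 298 +9/26 = - 297.65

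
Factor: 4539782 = 2^1  *  13^1*17^1*10271^1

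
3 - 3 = 0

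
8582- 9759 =  -  1177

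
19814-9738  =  10076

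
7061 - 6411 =650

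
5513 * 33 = 181929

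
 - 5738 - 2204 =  - 7942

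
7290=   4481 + 2809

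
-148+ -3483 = - 3631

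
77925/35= 15585/7 = 2226.43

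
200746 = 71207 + 129539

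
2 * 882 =1764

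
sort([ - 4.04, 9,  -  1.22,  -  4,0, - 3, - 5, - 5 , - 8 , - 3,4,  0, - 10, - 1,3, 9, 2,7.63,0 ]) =[ - 10, - 8, - 5, - 5, - 4.04,  -  4,  -  3, - 3, - 1.22, - 1,0, 0, 0,2,3, 4, 7.63,9, 9 ] 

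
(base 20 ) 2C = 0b110100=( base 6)124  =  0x34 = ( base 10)52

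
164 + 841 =1005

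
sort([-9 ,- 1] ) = [ - 9,-1]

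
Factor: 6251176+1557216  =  7808392 = 2^3*19^1*47^1*1093^1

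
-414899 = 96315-511214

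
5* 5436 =27180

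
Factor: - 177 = - 3^1*59^1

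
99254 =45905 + 53349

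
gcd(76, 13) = 1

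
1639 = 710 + 929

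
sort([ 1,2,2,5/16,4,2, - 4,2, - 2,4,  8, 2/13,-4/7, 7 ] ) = [ - 4,-2, - 4/7, 2/13,5/16,1,2,2, 2,2, 4,4, 7,8] 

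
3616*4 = 14464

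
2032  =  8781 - 6749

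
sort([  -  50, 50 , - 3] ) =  [  -  50, - 3,50] 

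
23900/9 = 2655 + 5/9 = 2655.56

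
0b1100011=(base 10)99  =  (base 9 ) 120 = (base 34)2v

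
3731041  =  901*4141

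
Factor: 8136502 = 2^1*11^1*369841^1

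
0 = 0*540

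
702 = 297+405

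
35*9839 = 344365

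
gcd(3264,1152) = 192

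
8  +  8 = 16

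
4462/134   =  2231/67 = 33.30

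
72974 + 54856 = 127830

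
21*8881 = 186501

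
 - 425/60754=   -  1 +60329/60754 = - 0.01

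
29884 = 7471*4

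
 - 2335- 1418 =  - 3753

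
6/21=2/7 = 0.29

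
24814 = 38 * 653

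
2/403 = 2/403 = 0.00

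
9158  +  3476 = 12634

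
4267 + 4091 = 8358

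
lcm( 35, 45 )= 315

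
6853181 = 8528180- 1674999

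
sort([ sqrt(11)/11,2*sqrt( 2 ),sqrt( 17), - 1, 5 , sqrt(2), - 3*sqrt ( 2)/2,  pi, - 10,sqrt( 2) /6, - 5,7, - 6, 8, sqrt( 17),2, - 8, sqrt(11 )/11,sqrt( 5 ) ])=[ - 10, - 8, - 6,  -  5,-3*sqrt (2)/2,  -  1, sqrt(2 ) /6,sqrt(11)/11,sqrt (11 )/11, sqrt( 2) , 2,  sqrt ( 5),2*sqrt( 2),pi,  sqrt( 17 ),sqrt( 17),5,7, 8 ]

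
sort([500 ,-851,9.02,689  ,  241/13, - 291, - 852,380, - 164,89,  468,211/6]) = [ - 852, - 851,-291, - 164,9.02, 241/13,211/6, 89, 380, 468, 500,689 ]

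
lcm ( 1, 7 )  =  7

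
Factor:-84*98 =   -  2^3 *3^1*7^3= - 8232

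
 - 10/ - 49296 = 5/24648 = 0.00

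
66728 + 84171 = 150899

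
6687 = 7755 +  - 1068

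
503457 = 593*849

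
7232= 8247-1015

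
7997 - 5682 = 2315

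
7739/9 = 7739/9 = 859.89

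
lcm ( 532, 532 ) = 532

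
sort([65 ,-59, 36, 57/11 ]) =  [ - 59, 57/11 , 36, 65 ]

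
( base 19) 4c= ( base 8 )130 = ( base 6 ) 224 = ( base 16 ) 58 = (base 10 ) 88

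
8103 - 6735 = 1368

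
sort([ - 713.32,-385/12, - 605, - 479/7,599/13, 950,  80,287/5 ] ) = [ - 713.32,-605, - 479/7, - 385/12, 599/13, 287/5,80, 950 ] 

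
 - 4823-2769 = - 7592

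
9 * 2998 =26982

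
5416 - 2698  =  2718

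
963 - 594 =369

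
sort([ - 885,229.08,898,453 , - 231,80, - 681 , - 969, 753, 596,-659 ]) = [ - 969,  -  885, - 681, - 659, - 231, 80,229.08,453,596,753,898 ] 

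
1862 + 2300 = 4162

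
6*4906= 29436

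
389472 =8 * 48684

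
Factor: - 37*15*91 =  - 50505 = - 3^1*5^1*7^1 * 13^1*37^1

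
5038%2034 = 970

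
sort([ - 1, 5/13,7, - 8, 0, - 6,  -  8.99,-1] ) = [ - 8.99,-8, - 6, - 1, - 1, 0,5/13,7]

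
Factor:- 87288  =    -  2^3* 3^1*3637^1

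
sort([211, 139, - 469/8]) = [-469/8,139,211 ]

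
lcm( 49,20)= 980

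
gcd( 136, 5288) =8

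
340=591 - 251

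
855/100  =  171/20 =8.55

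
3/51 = 1/17 = 0.06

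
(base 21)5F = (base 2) 1111000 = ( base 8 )170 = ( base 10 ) 120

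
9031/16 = 564+ 7/16  =  564.44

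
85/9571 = 5/563=0.01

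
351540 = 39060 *9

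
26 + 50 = 76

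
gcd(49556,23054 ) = 2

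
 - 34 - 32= - 66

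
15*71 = 1065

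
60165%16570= 10455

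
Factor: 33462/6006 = 39/7 = 3^1* 7^( - 1)*13^1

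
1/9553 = 1/9553 = 0.00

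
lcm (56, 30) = 840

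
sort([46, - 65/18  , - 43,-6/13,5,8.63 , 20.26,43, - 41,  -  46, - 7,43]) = [ - 46, - 43, - 41,- 7,- 65/18,  -  6/13,5,  8.63, 20.26,43, 43,46 ]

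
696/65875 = 696/65875= 0.01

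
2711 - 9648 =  - 6937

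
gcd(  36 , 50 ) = 2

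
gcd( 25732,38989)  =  1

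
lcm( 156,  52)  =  156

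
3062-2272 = 790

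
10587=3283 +7304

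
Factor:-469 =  - 7^1*67^1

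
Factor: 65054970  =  2^1  *3^2*5^1*722833^1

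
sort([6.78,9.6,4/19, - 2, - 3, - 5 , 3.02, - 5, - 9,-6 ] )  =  [ - 9  , - 6 , - 5,- 5, -3 ,-2,4/19, 3.02, 6.78, 9.6] 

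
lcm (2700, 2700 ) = 2700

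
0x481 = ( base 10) 1153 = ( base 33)11v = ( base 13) 6a9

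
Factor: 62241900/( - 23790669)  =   - 2963900/1132889 = -2^2*5^2*107^1*277^1*883^( - 1 )*1283^( - 1 ) 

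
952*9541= 9083032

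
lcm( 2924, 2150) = 73100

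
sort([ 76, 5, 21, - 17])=[ - 17, 5, 21, 76 ] 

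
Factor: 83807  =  43^1*1949^1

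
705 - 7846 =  - 7141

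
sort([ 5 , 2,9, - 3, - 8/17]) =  [ - 3 ,- 8/17,2, 5, 9] 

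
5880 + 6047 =11927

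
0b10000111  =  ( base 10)135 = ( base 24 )5f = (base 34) 3x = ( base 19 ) 72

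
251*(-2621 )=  - 657871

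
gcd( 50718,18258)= 6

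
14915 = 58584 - 43669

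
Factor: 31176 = 2^3*3^2 * 433^1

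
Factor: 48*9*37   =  15984  =  2^4*3^3 *37^1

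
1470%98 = 0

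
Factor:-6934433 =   -  11^1*67^1*97^2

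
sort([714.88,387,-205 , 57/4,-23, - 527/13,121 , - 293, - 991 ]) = [ - 991, - 293 , -205 ,-527/13, - 23,  57/4,121,387, 714.88]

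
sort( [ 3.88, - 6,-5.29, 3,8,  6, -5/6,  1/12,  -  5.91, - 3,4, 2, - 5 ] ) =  [ - 6 , - 5.91, - 5.29, - 5 ,- 3,-5/6, 1/12,2,3,3.88,  4 , 6, 8]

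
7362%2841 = 1680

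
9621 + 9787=19408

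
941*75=70575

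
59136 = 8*7392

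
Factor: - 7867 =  -7867^1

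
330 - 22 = 308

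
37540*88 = 3303520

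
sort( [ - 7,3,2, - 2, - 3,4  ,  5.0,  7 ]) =[ - 7, - 3, - 2, 2,3,4,5.0,7]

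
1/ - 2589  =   - 1/2589 = - 0.00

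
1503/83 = 18+9/83 = 18.11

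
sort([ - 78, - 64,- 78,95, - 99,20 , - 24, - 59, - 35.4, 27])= [ - 99,-78,- 78 ,-64,  -  59,  -  35.4,  -  24,  20,27,95 ] 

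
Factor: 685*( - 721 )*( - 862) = 2^1*5^1*7^1*103^1*137^1*431^1  =  425728870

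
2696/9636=674/2409 = 0.28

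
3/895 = 3/895 =0.00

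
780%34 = 32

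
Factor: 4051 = 4051^1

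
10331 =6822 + 3509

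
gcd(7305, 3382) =1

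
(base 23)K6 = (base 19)15A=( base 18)17G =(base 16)1d2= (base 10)466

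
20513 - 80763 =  - 60250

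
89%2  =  1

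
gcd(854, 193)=1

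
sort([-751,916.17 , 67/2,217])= [-751,67/2, 217,916.17]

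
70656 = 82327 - 11671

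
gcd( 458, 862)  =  2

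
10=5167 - 5157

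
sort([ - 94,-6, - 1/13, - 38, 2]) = [ - 94, - 38 , - 6, - 1/13, 2 ] 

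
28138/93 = 302+ 52/93=302.56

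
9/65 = 9/65=0.14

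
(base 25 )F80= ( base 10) 9575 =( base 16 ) 2567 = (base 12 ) 565B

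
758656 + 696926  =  1455582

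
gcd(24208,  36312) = 12104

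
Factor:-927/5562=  - 2^(-1)*3^( - 1)=- 1/6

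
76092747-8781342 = 67311405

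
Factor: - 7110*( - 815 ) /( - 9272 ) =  - 2^( - 2 )*3^2*5^2* 19^( - 1)*61^( - 1)*79^1*163^1 = -  2897325/4636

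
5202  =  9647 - 4445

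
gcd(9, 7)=1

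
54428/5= 54428/5 = 10885.60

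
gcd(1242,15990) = 6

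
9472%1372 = 1240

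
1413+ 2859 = 4272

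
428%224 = 204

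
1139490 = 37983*30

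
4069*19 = 77311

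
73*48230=3520790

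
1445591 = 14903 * 97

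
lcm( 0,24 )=0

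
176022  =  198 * 889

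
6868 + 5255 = 12123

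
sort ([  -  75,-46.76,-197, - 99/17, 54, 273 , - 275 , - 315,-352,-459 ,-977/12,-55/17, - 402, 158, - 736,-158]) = [-736, - 459,  -  402, - 352,-315, - 275, - 197, - 158,-977/12, - 75,  -  46.76, - 99/17, - 55/17,54,  158, 273]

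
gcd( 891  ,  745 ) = 1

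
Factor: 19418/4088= 19/4 =2^( - 2)*19^1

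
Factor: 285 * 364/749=2^2 *3^1 * 5^1*13^1*19^1 * 107^ (  -  1) = 14820/107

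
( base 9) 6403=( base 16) 125d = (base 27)6C3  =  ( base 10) 4701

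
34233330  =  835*40998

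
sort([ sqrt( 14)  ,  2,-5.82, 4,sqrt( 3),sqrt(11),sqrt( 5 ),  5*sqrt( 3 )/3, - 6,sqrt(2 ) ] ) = [-6, - 5.82,sqrt(2 ),sqrt( 3), 2 , sqrt( 5 ), 5*sqrt( 3 )/3,sqrt( 11 ),sqrt( 14 ),4] 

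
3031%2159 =872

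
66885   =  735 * 91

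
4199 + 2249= 6448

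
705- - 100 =805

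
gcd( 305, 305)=305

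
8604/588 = 14 + 31/49 = 14.63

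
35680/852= 41 + 187/213 = 41.88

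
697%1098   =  697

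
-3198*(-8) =25584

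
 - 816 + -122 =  - 938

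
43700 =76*575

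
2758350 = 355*7770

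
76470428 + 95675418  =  172145846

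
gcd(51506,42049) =7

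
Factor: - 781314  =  -2^1*3^1*107^1*1217^1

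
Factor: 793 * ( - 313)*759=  - 188390631 = -3^1*11^1*13^1*23^1*61^1*313^1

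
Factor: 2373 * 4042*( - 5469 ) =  - 52456821354 = - 2^1  *3^2 * 7^1 * 43^1*47^1*113^1* 1823^1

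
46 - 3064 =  - 3018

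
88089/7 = 12584+1/7 = 12584.14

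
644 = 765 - 121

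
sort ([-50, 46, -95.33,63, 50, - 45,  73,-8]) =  [ - 95.33,-50 ,  -  45 , - 8,46,50, 63, 73 ] 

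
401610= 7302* 55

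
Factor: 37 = 37^1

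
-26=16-42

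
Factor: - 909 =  - 3^2*101^1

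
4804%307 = 199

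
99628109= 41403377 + 58224732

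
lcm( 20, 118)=1180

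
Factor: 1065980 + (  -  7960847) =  - 6894867 = - 3^1 * 7^1*328327^1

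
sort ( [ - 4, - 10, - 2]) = [ - 10, - 4, - 2 ]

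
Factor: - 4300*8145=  - 35023500 = - 2^2*3^2*5^3 * 43^1 * 181^1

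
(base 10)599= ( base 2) 1001010111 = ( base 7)1514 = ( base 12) 41b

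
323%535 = 323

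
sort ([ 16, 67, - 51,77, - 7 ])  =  [  -  51 , - 7, 16,67, 77 ]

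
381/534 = 127/178 = 0.71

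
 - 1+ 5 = 4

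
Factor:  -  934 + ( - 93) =  -  1027 =- 13^1*79^1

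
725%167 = 57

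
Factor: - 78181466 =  - 2^1 * 11^1*19^1 * 53^1*3529^1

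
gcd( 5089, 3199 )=7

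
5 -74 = - 69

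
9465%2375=2340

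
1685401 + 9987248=11672649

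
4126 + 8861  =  12987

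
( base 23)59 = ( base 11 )103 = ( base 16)7c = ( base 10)124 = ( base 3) 11121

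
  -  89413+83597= - 5816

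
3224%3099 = 125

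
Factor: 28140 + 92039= 47^1*2557^1 = 120179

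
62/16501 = 62/16501=0.00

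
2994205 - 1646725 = 1347480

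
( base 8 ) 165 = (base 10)117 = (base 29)41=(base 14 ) 85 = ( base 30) 3r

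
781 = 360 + 421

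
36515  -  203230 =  - 166715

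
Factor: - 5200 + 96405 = 5^1  *17^1 * 29^1*37^1  =  91205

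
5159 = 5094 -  - 65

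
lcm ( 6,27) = 54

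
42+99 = 141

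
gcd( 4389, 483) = 21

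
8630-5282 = 3348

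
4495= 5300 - 805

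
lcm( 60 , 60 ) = 60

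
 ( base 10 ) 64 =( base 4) 1000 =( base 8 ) 100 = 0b1000000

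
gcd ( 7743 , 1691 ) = 89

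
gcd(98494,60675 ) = 1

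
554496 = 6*92416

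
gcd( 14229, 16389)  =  27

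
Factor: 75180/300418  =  37590/150209 =2^1*3^1*5^1*7^1*179^1*150209^ ( - 1)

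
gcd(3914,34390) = 38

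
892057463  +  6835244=898892707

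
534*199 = 106266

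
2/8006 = 1/4003 = 0.00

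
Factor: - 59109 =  - 3^1*17^1*19^1*61^1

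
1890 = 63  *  30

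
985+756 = 1741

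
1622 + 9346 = 10968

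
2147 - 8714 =-6567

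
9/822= 3/274 = 0.01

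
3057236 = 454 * 6734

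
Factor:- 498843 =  - 3^2 * 43^1 * 1289^1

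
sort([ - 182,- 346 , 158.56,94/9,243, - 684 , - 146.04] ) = [ - 684 , - 346, - 182 , - 146.04,94/9, 158.56,  243]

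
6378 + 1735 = 8113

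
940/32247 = 940/32247=0.03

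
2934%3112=2934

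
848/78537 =848/78537 = 0.01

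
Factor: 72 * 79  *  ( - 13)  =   - 2^3*3^2 * 13^1*79^1   =  - 73944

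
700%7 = 0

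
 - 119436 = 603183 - 722619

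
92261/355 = 259+316/355 =259.89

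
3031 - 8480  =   - 5449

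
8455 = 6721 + 1734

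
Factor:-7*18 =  - 126 = - 2^1*3^2*7^1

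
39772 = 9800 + 29972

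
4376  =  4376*1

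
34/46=17/23 = 0.74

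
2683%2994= 2683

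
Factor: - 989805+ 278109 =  - 711696 = - 2^4*3^1* 14827^1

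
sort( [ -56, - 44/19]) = [- 56, - 44/19 ] 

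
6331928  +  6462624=12794552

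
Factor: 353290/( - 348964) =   -  2^ (-1) * 5^1 * 7^2 * 11^(-2) = - 245/242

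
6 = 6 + 0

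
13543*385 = 5214055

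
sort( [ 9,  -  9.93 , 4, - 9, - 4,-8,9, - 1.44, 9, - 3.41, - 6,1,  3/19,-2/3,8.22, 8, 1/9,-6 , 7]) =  [-9.93,-9, -8,-6, - 6, - 4, - 3.41, - 1.44 , - 2/3,  1/9, 3/19, 1, 4, 7,  8, 8.22,9, 9, 9] 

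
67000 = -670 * ( - 100) 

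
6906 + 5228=12134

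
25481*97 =2471657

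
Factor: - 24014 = - 2^1*12007^1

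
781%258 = 7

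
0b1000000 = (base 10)64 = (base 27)2A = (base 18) 3A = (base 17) 3D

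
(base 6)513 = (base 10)189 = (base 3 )21000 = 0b10111101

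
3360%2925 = 435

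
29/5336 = 1/184  =  0.01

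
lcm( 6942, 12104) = 472056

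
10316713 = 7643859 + 2672854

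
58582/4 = 14645 + 1/2=14645.50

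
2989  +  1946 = 4935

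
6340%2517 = 1306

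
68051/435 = 68051/435 = 156.44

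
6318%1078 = 928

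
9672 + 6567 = 16239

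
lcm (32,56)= 224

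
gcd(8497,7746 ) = 1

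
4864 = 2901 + 1963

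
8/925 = 8/925=0.01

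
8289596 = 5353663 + 2935933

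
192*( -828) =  - 158976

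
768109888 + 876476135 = 1644586023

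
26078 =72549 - 46471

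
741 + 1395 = 2136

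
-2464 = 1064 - 3528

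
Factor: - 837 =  - 3^3 *31^1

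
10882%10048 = 834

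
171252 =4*42813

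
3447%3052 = 395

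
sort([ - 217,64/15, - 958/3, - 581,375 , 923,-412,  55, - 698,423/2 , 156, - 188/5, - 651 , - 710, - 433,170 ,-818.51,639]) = [- 818.51, - 710, - 698, - 651, - 581,-433, - 412, - 958/3, - 217, - 188/5,64/15, 55,156,170 , 423/2, 375, 639,923]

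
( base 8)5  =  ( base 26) 5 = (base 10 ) 5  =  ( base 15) 5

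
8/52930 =4/26465 = 0.00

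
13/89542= 13/89542 = 0.00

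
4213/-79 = -54 + 53/79 =-53.33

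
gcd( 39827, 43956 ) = 1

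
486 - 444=42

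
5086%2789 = 2297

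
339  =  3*113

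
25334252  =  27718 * 914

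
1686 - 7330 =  - 5644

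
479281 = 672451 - 193170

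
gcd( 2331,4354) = 7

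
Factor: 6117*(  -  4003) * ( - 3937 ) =96402763887 = 3^1*31^1*127^1*2039^1* 4003^1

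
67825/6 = 67825/6 = 11304.17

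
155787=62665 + 93122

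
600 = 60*10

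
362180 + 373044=735224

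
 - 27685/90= - 308+7/18 = - 307.61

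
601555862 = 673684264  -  72128402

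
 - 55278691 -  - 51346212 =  - 3932479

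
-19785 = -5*3957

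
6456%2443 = 1570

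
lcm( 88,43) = 3784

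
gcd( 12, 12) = 12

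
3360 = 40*84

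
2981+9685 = 12666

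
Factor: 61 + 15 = 2^2*19^1= 76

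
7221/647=11+104/647 = 11.16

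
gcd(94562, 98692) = 2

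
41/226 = 41/226 = 0.18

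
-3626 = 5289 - 8915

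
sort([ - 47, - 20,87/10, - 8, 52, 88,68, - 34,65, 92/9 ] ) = [ - 47, - 34, - 20 , - 8, 87/10, 92/9, 52, 65, 68,88 ]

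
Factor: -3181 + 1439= - 2^1 * 13^1*67^1 =- 1742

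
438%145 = 3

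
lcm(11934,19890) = 59670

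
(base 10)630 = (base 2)1001110110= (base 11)523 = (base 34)II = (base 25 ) 105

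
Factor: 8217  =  3^2* 11^1* 83^1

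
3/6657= 1/2219 = 0.00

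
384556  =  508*757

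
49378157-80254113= - 30875956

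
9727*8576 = 83418752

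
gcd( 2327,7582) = 1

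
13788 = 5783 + 8005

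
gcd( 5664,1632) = 96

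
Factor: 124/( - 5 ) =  - 2^2 * 5^( - 1 )*31^1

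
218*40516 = 8832488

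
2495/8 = 311 + 7/8 = 311.88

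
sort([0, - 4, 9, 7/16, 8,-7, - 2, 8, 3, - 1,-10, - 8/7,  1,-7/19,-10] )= [ - 10, - 10,-7,- 4, - 2,-8/7, - 1,-7/19, 0, 7/16,1, 3, 8, 8, 9]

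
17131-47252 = -30121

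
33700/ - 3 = -11234 + 2/3 = - 11233.33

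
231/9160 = 231/9160 = 0.03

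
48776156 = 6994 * 6974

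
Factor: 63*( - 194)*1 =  - 2^1 * 3^2*7^1*97^1 =-12222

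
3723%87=69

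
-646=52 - 698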